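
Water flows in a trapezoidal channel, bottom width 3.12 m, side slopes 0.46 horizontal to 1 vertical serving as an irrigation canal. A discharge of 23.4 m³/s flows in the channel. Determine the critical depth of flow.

y_c = 1.64 m

At critical depth, Q² T / (g A³) = 1, i.e. A³/T = Q²/g = 23.4²/9.81 = 55.82.
Trying y = 2.02 m: A³/T = 109.9 — too large.
Trying y = 1.64 m: A³/T = 55.42 — matches.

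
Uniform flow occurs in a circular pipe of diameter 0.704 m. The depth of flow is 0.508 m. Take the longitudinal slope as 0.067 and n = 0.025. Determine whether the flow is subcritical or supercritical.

For a circular section of diameter D = 0.704 m at depth y = 0.508 m, the central angle is θ = 2 arccos(1 − 2y/D) = 4.06 rad. Then A = (D²/8)(θ − sin θ) = 0.3007 m² and P = Dθ/2 = 1.429 m.
Hydraulic radius R = A/P = 0.3007/1.429 = 0.2104 m.
V = (1/n) R^(2/3) √S = (1/0.025) × 0.2104^(2/3) × √0.067 = 3.663 m/s. Hydraulic depth D_h = A/T = 0.3007/0.6311 = 0.4765 m.
Froude number Fr = V/√(g·D_h) = 3.663/√(9.81×0.4765) = 1.69, which is greater than 1, so the flow is supercritical.

supercritical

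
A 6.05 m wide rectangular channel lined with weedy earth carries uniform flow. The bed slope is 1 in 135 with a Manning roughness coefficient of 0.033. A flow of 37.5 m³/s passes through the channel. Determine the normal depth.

Manning's equation rearranged: A R^(2/3) = nQ / (1·√S) = 0.033 × 37.5 / (√0.007407) = 14.38.
Trying y = 2.25 m: A R^(2/3) = 16.13 — too large.
Trying y = 2.07 m: A R^(2/3) = 14.37 — close enough.

y_n = 2.07 m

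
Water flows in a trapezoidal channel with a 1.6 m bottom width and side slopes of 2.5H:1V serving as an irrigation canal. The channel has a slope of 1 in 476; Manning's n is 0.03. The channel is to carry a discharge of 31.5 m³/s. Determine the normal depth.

y_n = 2.37 m

Manning's equation rearranged: A R^(2/3) = nQ / (1·√S) = 0.03 × 31.5 / (√0.002101) = 20.62.
At y = 2.05 m: A R^(2/3) = 14.61 — low.
At y = 2.37 m: A R^(2/3) = 20.6 — close enough.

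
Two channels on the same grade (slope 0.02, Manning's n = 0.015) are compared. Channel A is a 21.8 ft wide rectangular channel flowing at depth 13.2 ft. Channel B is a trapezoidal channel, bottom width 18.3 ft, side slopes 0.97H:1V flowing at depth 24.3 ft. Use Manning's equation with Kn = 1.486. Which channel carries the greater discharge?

channel B

Channel A: Flow area A = b·y = 21.8 × 13.2 = 287.8 ft². Wetted perimeter P = b + 2y = 21.8 + 2×13.2 = 48.2 ft. Hydraulic radius R = A/P = 287.8/48.2 = 5.97 ft. Q_A = (1.486/0.015)·287.8·5.97^(2/3)·√0.02 = 13270 ft³/s.
Channel B: With bottom width b = 18.3 ft and side slope z = 0.97: A = (b + zy)y = (18.3 + 0.97×24.3)×24.3 = 1017 ft²; P = b + 2y√(1+z²) = 18.3 + 2×24.3×1.393 = 86.01 ft. Hydraulic radius R = A/P = 1017/86.01 = 11.83 ft. Q_B = (1.486/0.015)·1017·11.83^(2/3)·√0.02 = 74010 ft³/s.
Q_A = 13270 ft³/s vs Q_B = 74010 ft³/s, so channel B carries more.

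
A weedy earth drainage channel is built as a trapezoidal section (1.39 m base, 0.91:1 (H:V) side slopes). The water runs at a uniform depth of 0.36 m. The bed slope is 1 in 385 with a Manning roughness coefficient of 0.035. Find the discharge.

With bottom width b = 1.39 m and side slope z = 0.91: A = (b + zy)y = (1.39 + 0.91×0.36)×0.36 = 0.6183 m²; P = b + 2y√(1+z²) = 1.39 + 2×0.36×1.352 = 2.363 m.
Hydraulic radius R = A/P = 0.6183/2.363 = 0.2616 m.
Manning's equation: Q = (1/n) A R^(2/3) S^(1/2) = (1/0.035) × 0.6183 × 0.2616^(2/3) × 0.002597^(1/2) = 0.368 m³/s.

Q = 0.368 m³/s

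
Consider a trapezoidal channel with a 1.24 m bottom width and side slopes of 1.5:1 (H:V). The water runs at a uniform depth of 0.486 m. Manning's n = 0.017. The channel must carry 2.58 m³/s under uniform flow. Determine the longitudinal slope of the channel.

With bottom width b = 1.24 m and side slope z = 1.5: A = (b + zy)y = (1.24 + 1.5×0.486)×0.486 = 0.9569 m²; P = b + 2y√(1+z²) = 1.24 + 2×0.486×1.803 = 2.992 m.
Hydraulic radius R = A/P = 0.9569/2.992 = 0.3198 m.
From Manning's equation, S = [nQ / (1 A R^(2/3))]² = [0.017 × 2.58 / (1 × 0.9569 × 0.3198^(2/3))]² = 0.00961.

S = 0.00961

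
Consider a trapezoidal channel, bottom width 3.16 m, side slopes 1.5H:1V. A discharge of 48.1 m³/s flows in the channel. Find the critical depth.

y_c = 2.08 m

At critical depth, Q² T / (g A³) = 1, i.e. A³/T = Q²/g = 48.1²/9.81 = 235.8.
Try y = 2.51 m: A³/T = 491.3 — over.
Try y = 2.08 m: A³/T = 237.1 — ≈ 235.8.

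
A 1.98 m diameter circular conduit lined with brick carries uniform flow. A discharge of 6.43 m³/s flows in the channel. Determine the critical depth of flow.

y_c = 1.23 m

At critical depth, Q² T / (g A³) = 1, i.e. A³/T = Q²/g = 6.43²/9.81 = 4.215.
Try y = 1.57 m: A³/T = 11.19 — high.
Try y = 1.01 m: A³/T = 1.989 — low.
Try y = 1.23 m: A³/T = 4.228 — matches.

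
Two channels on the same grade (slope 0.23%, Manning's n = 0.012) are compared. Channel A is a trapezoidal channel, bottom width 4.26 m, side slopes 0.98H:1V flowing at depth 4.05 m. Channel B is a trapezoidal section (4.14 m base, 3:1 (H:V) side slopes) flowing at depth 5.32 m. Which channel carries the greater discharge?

channel B

Channel A: With bottom width b = 4.26 m and side slope z = 0.98: A = (b + zy)y = (4.26 + 0.98×4.05)×4.05 = 33.33 m²; P = b + 2y√(1+z²) = 4.26 + 2×4.05×1.4 = 15.6 m. Hydraulic radius R = A/P = 33.33/15.6 = 2.136 m. Q_A = (1/0.012)·33.33·2.136^(2/3)·√0.0023 = 220.9 m³/s.
Channel B: With bottom width b = 4.14 m and side slope z = 3: A = (b + zy)y = (4.14 + 3×5.32)×5.32 = 106.9 m²; P = b + 2y√(1+z²) = 4.14 + 2×5.32×3.162 = 37.79 m. Hydraulic radius R = A/P = 106.9/37.79 = 2.83 m. Q_B = (1/0.012)·106.9·2.83^(2/3)·√0.0023 = 855 m³/s.
Q_A = 220.9 m³/s vs Q_B = 855 m³/s, so channel B carries more.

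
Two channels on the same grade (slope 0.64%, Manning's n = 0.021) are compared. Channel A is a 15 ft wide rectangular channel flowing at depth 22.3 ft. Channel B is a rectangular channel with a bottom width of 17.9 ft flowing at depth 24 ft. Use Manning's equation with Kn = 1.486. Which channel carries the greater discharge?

channel B

Channel A: Flow area A = b·y = 15 × 22.3 = 334.5 ft². Wetted perimeter P = b + 2y = 15 + 2×22.3 = 59.6 ft. Hydraulic radius R = A/P = 334.5/59.6 = 5.612 ft. Q_A = (1.486/0.021)·334.5·5.612^(2/3)·√0.0064 = 5980 ft³/s.
Channel B: Flow area A = b·y = 17.9 × 24 = 429.6 ft². Wetted perimeter P = b + 2y = 17.9 + 2×24 = 65.9 ft. Hydraulic radius R = A/P = 429.6/65.9 = 6.519 ft. Q_B = (1.486/0.021)·429.6·6.519^(2/3)·√0.0064 = 8487 ft³/s.
Q_A = 5980 ft³/s vs Q_B = 8487 ft³/s, so channel B carries more.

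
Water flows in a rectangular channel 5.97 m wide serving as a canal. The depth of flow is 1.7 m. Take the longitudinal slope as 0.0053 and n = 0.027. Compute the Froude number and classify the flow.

Flow area A = b·y = 5.97 × 1.7 = 10.15 m². Wetted perimeter P = b + 2y = 5.97 + 2×1.7 = 9.37 m.
Hydraulic radius R = A/P = 10.15/9.37 = 1.083 m.
V = (1/n) R^(2/3) √S = (1/0.027) × 1.083^(2/3) × √0.0053 = 2.844 m/s. Hydraulic depth D_h = A/T = 10.15/5.97 = 1.7 m.
Froude number Fr = V/√(g·D_h) = 2.844/√(9.81×1.7) = 0.696, which is less than 1, so the flow is subcritical.

subcritical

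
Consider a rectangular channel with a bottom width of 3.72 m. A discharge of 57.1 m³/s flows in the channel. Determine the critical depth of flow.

y_c = 2.89 m

For a rectangular channel, critical depth y_c = (q²/g)^(1/3) where q = Q/b = 57.1/3.72 = 15.35 m²/s.
So y_c = (15.35²/9.81)^(1/3) = 2.89 m.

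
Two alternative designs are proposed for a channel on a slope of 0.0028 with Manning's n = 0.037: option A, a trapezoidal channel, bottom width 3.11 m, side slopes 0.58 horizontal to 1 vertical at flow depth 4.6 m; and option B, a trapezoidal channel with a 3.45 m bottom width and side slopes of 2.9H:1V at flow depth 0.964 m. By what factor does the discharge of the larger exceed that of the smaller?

Channel A: With bottom width b = 3.11 m and side slope z = 0.58: A = (b + zy)y = (3.11 + 0.58×4.6)×4.6 = 26.58 m²; P = b + 2y√(1+z²) = 3.11 + 2×4.6×1.156 = 13.75 m. Hydraulic radius R = A/P = 26.58/13.75 = 1.934 m. Q_A = (1/0.037)·26.58·1.934^(2/3)·√0.0028 = 59 m³/s.
Channel B: With bottom width b = 3.45 m and side slope z = 2.9: A = (b + zy)y = (3.45 + 2.9×0.964)×0.964 = 6.021 m²; P = b + 2y√(1+z²) = 3.45 + 2×0.964×3.068 = 9.364 m. Hydraulic radius R = A/P = 6.021/9.364 = 0.6429 m. Q_B = (1/0.037)·6.021·0.6429^(2/3)·√0.0028 = 6.414 m³/s.
The larger discharge is 59 m³/s and the smaller is 6.414 m³/s; the ratio is 9.2.

9.2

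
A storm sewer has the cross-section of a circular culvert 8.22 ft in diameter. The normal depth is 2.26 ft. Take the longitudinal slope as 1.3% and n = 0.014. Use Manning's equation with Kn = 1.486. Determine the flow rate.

For a circular section of diameter D = 8.22 ft at depth y = 2.26 ft, the central angle is θ = 2 arccos(1 − 2y/D) = 2.208 rad. Then A = (D²/8)(θ − sin θ) = 11.86 ft² and P = Dθ/2 = 9.074 ft.
Hydraulic radius R = A/P = 11.86/9.074 = 1.307 ft.
Manning's equation: Q = (1.486/n) A R^(2/3) S^(1/2) = (1.486/0.014) × 11.86 × 1.307^(2/3) × 0.013^(1/2) = 172 ft³/s.

Q = 172 ft³/s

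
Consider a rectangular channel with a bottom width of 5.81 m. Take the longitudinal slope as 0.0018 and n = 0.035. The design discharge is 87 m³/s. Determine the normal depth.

Manning's equation rearranged: A R^(2/3) = nQ / (1·√S) = 0.035 × 87 / (√0.0018) = 71.77.
Try y = 6.46 m: A R^(2/3) = 59.66 — too small.
Try y = 7.54 m: A R^(2/3) = 71.77 — matches.

y_n = 7.54 m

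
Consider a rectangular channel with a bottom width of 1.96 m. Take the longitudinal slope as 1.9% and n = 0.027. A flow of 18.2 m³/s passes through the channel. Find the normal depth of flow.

y_n = 2.33 m

Manning's equation rearranged: A R^(2/3) = nQ / (1·√S) = 0.027 × 18.2 / (√0.019) = 3.565.
Try y = 2.86 m: A R^(2/3) = 4.544 — over.
Try y = 1.8 m: A R^(2/3) = 2.605 — short.
Try y = 2.33 m: A R^(2/3) = 3.565 — ≈ 3.565.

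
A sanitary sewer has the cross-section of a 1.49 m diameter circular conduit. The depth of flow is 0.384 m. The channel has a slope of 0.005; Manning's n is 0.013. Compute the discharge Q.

Q = 0.714 m³/s

For a circular section of diameter D = 1.49 m at depth y = 0.384 m, the central angle is θ = 2 arccos(1 − 2y/D) = 2.13 rad. Then A = (D²/8)(θ − sin θ) = 0.3558 m² and P = Dθ/2 = 1.587 m.
Hydraulic radius R = A/P = 0.3558/1.587 = 0.2242 m.
Manning's equation: Q = (1/n) A R^(2/3) S^(1/2) = (1/0.013) × 0.3558 × 0.2242^(2/3) × 0.005^(1/2) = 0.714 m³/s.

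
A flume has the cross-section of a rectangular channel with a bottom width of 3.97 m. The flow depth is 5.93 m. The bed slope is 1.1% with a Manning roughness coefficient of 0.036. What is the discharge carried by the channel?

Q = 89.4 m³/s

Flow area A = b·y = 3.97 × 5.93 = 23.54 m². Wetted perimeter P = b + 2y = 3.97 + 2×5.93 = 15.83 m.
Hydraulic radius R = A/P = 23.54/15.83 = 1.487 m.
Manning's equation: Q = (1/n) A R^(2/3) S^(1/2) = (1/0.036) × 23.54 × 1.487^(2/3) × 0.011^(1/2) = 89.4 m³/s.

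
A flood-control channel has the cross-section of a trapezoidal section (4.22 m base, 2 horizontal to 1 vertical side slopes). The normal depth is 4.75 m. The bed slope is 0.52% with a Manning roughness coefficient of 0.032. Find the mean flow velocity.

With bottom width b = 4.22 m and side slope z = 2: A = (b + zy)y = (4.22 + 2×4.75)×4.75 = 65.17 m²; P = b + 2y√(1+z²) = 4.22 + 2×4.75×2.236 = 25.46 m.
Hydraulic radius R = A/P = 65.17/25.46 = 2.559 m.
From Manning's equation, V = (1/n) R^(2/3) S^(1/2) = (1/0.032) × 2.559^(2/3) × 0.0052^(1/2) = 4.22 m/s.

V = 4.22 m/s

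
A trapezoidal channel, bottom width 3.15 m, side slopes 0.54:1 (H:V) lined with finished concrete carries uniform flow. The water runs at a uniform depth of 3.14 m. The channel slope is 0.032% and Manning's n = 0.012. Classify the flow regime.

With bottom width b = 3.15 m and side slope z = 0.54: A = (b + zy)y = (3.15 + 0.54×3.14)×3.14 = 15.22 m²; P = b + 2y√(1+z²) = 3.15 + 2×3.14×1.136 = 10.29 m.
Hydraulic radius R = A/P = 15.22/10.29 = 1.479 m.
V = (1/n) R^(2/3) √S = (1/0.012) × 1.479^(2/3) × √0.00032 = 1.935 m/s. Hydraulic depth D_h = A/T = 15.22/6.541 = 2.326 m.
Froude number Fr = V/√(g·D_h) = 1.935/√(9.81×2.326) = 0.405, which is less than 1, so the flow is subcritical.

subcritical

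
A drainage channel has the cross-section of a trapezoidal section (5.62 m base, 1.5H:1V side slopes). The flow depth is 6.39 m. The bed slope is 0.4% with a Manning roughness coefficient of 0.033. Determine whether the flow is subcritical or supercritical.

With bottom width b = 5.62 m and side slope z = 1.5: A = (b + zy)y = (5.62 + 1.5×6.39)×6.39 = 97.16 m²; P = b + 2y√(1+z²) = 5.62 + 2×6.39×1.803 = 28.66 m.
Hydraulic radius R = A/P = 97.16/28.66 = 3.39 m.
V = (1/n) R^(2/3) √S = (1/0.033) × 3.39^(2/3) × √0.004 = 4.325 m/s. Hydraulic depth D_h = A/T = 97.16/24.79 = 3.919 m.
Froude number Fr = V/√(g·D_h) = 4.325/√(9.81×3.919) = 0.698, which is less than 1, so the flow is subcritical.

subcritical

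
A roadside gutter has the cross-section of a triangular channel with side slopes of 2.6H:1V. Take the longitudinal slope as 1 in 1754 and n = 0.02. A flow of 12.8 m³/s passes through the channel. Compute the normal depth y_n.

y_n = 2.06 m

Manning's equation rearranged: A R^(2/3) = nQ / (1·√S) = 0.02 × 12.8 / (√0.0005701) = 10.72.
Try y = 2.51 m: A R^(2/3) = 18.2 — over.
Try y = 1.55 m: A R^(2/3) = 5.033 — short.
Try y = 2.06 m: A R^(2/3) = 10.75 — matches.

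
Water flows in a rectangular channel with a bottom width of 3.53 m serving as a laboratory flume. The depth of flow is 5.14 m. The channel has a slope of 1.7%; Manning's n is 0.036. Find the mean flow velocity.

V = 4.34 m/s

Flow area A = b·y = 3.53 × 5.14 = 18.14 m². Wetted perimeter P = b + 2y = 3.53 + 2×5.14 = 13.81 m.
Hydraulic radius R = A/P = 18.14/13.81 = 1.314 m.
From Manning's equation, V = (1/n) R^(2/3) S^(1/2) = (1/0.036) × 1.314^(2/3) × 0.017^(1/2) = 4.34 m/s.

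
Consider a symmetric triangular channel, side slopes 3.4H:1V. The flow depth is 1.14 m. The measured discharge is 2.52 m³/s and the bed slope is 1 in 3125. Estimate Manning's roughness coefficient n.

n = 0.021

For a triangular section with side slope z = 3.4: A = zy² = 3.4×1.14² = 4.419 m²; P = 2y√(1+z²) = 2×1.14×3.544 = 8.08 m.
Hydraulic radius R = A/P = 4.419/8.08 = 0.5468 m.
Rearranging Manning's equation: n = (1/Q) A R^(2/3) S^(1/2) = (1/2.52) × 4.419 × 0.5468^(2/3) × √0.00032 = 0.021.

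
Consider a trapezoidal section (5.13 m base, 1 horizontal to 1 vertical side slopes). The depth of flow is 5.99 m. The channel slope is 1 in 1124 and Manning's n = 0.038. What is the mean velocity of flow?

With bottom width b = 5.13 m and side slope z = 1: A = (b + zy)y = (5.13 + 1×5.99)×5.99 = 66.61 m²; P = b + 2y√(1+z²) = 5.13 + 2×5.99×1.414 = 22.07 m.
Hydraulic radius R = A/P = 66.61/22.07 = 3.018 m.
From Manning's equation, V = (1/n) R^(2/3) S^(1/2) = (1/0.038) × 3.018^(2/3) × 0.0008897^(1/2) = 1.64 m/s.

V = 1.64 m/s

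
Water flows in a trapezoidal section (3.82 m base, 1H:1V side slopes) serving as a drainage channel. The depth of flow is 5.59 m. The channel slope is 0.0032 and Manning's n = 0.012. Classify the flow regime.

With bottom width b = 3.82 m and side slope z = 1: A = (b + zy)y = (3.82 + 1×5.59)×5.59 = 52.6 m²; P = b + 2y√(1+z²) = 3.82 + 2×5.59×1.414 = 19.63 m.
Hydraulic radius R = A/P = 52.6/19.63 = 2.68 m.
V = (1/n) R^(2/3) √S = (1/0.012) × 2.68^(2/3) × √0.0032 = 9.094 m/s. Hydraulic depth D_h = A/T = 52.6/15 = 3.507 m.
Froude number Fr = V/√(g·D_h) = 9.094/√(9.81×3.507) = 1.55, which is greater than 1, so the flow is supercritical.

supercritical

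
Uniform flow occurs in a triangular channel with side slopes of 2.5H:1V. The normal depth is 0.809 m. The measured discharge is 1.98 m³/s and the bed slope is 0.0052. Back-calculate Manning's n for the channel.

n = 0.031

For a triangular section with side slope z = 2.5: A = zy² = 2.5×0.809² = 1.636 m²; P = 2y√(1+z²) = 2×0.809×2.693 = 4.357 m.
Hydraulic radius R = A/P = 1.636/4.357 = 0.3756 m.
Rearranging Manning's equation: n = (1/Q) A R^(2/3) S^(1/2) = (1/1.98) × 1.636 × 0.3756^(2/3) × √0.0052 = 0.031.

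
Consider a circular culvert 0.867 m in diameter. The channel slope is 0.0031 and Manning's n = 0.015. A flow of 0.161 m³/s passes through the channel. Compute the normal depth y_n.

Manning's equation rearranged: A R^(2/3) = nQ / (1·√S) = 0.015 × 0.161 / (√0.0031) = 0.04337.
At y = 0.224 m: A R^(2/3) = 0.03114 — short.
At y = 0.3 m: A R^(2/3) = 0.05482 — over.
At y = 0.265 m: A R^(2/3) = 0.04325 — ≈ 0.04337.

y_n = 0.265 m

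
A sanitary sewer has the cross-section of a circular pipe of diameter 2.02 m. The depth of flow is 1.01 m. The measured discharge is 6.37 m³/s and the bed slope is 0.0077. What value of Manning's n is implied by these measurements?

n = 0.014

For a circular section of diameter D = 2.02 m at depth y = 1.01 m, the central angle is θ = 2 arccos(1 − 2y/D) = 3.142 rad. Then A = (D²/8)(θ − sin θ) = 1.602 m² and P = Dθ/2 = 3.173 m.
Hydraulic radius R = A/P = 1.602/3.173 = 0.505 m.
Rearranging Manning's equation: n = (1/Q) A R^(2/3) S^(1/2) = (1/6.37) × 1.602 × 0.505^(2/3) × √0.0077 = 0.014.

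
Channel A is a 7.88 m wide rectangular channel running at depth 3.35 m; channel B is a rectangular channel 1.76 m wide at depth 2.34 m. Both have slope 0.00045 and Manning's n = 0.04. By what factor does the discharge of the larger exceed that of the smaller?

12.8

Channel A: Flow area A = b·y = 7.88 × 3.35 = 26.4 m². Wetted perimeter P = b + 2y = 7.88 + 2×3.35 = 14.58 m. Hydraulic radius R = A/P = 26.4/14.58 = 1.811 m. Q_A = (1/0.04)·26.4·1.811^(2/3)·√0.00045 = 20.8 m³/s.
Channel B: Flow area A = b·y = 1.76 × 2.34 = 4.118 m². Wetted perimeter P = b + 2y = 1.76 + 2×2.34 = 6.44 m. Hydraulic radius R = A/P = 4.118/6.44 = 0.6395 m. Q_B = (1/0.04)·4.118·0.6395^(2/3)·√0.00045 = 1.621 m³/s.
The larger discharge is 20.8 m³/s and the smaller is 1.621 m³/s; the ratio is 12.8.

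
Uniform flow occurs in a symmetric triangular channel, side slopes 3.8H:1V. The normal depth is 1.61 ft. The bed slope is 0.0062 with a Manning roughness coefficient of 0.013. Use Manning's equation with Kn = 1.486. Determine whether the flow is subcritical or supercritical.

supercritical

For a triangular section with side slope z = 3.8: A = zy² = 3.8×1.61² = 9.85 ft²; P = 2y√(1+z²) = 2×1.61×3.929 = 12.65 ft.
Hydraulic radius R = A/P = 9.85/12.65 = 0.7785 ft.
V = (1.486/n) R^(2/3) √S = (1.486/0.013) × 0.7785^(2/3) × √0.0062 = 7.617 ft/s. Hydraulic depth D_h = A/T = 9.85/12.24 = 0.805 ft.
Froude number Fr = V/√(g·D_h) = 7.617/√(32.2×0.805) = 1.5, which is greater than 1, so the flow is supercritical.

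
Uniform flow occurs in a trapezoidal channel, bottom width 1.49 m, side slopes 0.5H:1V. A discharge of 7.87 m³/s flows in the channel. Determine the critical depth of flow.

y_c = 1.23 m

At critical depth, Q² T / (g A³) = 1, i.e. A³/T = Q²/g = 7.87²/9.81 = 6.314.
Try y = 0.864 m: A³/T = 1.945 — short.
Try y = 1.33 m: A³/T = 8.349 — over.
Try y = 1.23 m: A³/T = 6.381 — ≈ 6.314.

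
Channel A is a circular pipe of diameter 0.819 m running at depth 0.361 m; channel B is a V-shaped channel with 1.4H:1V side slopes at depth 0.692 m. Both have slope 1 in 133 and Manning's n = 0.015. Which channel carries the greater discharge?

Channel A: For a circular section of diameter D = 0.819 m at depth y = 0.361 m, the central angle is θ = 2 arccos(1 − 2y/D) = 2.904 rad. Then A = (D²/8)(θ − sin θ) = 0.2238 m² and P = Dθ/2 = 1.189 m. Hydraulic radius R = A/P = 0.2238/1.189 = 0.1882 m. Q_A = (1/0.015)·0.2238·0.1882^(2/3)·√0.007519 = 0.4248 m³/s.
Channel B: For a triangular section with side slope z = 1.4: A = zy² = 1.4×0.692² = 0.6704 m²; P = 2y√(1+z²) = 2×0.692×1.72 = 2.381 m. Hydraulic radius R = A/P = 0.6704/2.381 = 0.2816 m. Q_B = (1/0.015)·0.6704·0.2816^(2/3)·√0.007519 = 1.665 m³/s.
Q_A = 0.4248 m³/s vs Q_B = 1.665 m³/s, so channel B carries more.

channel B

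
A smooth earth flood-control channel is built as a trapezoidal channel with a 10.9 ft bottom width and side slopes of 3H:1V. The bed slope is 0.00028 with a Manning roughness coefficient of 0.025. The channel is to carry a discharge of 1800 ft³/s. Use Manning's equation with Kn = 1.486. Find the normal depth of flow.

y_n = 11.6 ft

Manning's equation rearranged: A R^(2/3) = nQ / (1.486·√S) = 0.025 × 1800 / (1.486 × √0.00028) = 1810.
At y = 9.58 ft: A R^(2/3) = 1156 — too small.
At y = 13.8 ft: A R^(2/3) = 2729 — too large.
At y = 11.6 ft: A R^(2/3) = 1807 — matches.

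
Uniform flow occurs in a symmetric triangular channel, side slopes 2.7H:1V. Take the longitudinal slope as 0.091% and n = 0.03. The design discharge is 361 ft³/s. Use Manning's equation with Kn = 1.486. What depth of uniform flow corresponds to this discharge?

y_n = 6.52 ft

Manning's equation rearranged: A R^(2/3) = nQ / (1.486·√S) = 0.03 × 361 / (1.486 × √0.00091) = 241.6.
At y = 4.76 ft: A R^(2/3) = 104.5 — low.
At y = 8.3 ft: A R^(2/3) = 460.2 — high.
At y = 6.52 ft: A R^(2/3) = 241.8 — close enough.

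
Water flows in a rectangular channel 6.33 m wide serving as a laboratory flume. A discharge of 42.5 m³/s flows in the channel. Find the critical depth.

y_c = 1.66 m

For a rectangular channel, critical depth y_c = (q²/g)^(1/3) where q = Q/b = 42.5/6.33 = 6.714 m²/s.
So y_c = (6.714²/9.81)^(1/3) = 1.66 m.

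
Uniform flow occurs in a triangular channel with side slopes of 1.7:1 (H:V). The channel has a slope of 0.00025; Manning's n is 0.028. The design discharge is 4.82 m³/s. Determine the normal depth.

Manning's equation rearranged: A R^(2/3) = nQ / (1·√S) = 0.028 × 4.82 / (√0.00025) = 8.536.
At y = 2.87 m: A R^(2/3) = 16.13 — high.
At y = 1.73 m: A R^(2/3) = 4.183 — low.
At y = 2.26 m: A R^(2/3) = 8.532 — ≈ 8.536.

y_n = 2.26 m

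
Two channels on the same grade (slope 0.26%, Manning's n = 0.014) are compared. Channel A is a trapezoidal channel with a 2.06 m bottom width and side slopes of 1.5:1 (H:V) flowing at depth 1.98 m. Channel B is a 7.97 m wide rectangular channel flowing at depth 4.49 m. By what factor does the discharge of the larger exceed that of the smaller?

Channel A: With bottom width b = 2.06 m and side slope z = 1.5: A = (b + zy)y = (2.06 + 1.5×1.98)×1.98 = 9.959 m²; P = b + 2y√(1+z²) = 2.06 + 2×1.98×1.803 = 9.199 m. Hydraulic radius R = A/P = 9.959/9.199 = 1.083 m. Q_A = (1/0.014)·9.959·1.083^(2/3)·√0.0026 = 38.25 m³/s.
Channel B: Flow area A = b·y = 7.97 × 4.49 = 35.79 m². Wetted perimeter P = b + 2y = 7.97 + 2×4.49 = 16.95 m. Hydraulic radius R = A/P = 35.79/16.95 = 2.111 m. Q_B = (1/0.014)·35.79·2.111^(2/3)·√0.0026 = 214.5 m³/s.
The larger discharge is 214.5 m³/s and the smaller is 38.25 m³/s; the ratio is 5.61.

5.61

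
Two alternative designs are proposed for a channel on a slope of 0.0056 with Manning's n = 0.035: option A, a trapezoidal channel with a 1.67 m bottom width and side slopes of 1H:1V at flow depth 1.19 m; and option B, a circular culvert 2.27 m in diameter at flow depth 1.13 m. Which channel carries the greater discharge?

Channel A: With bottom width b = 1.67 m and side slope z = 1: A = (b + zy)y = (1.67 + 1×1.19)×1.19 = 3.403 m²; P = b + 2y√(1+z²) = 1.67 + 2×1.19×1.414 = 5.036 m. Hydraulic radius R = A/P = 3.403/5.036 = 0.6758 m. Q_A = (1/0.035)·3.403·0.6758^(2/3)·√0.0056 = 5.604 m³/s.
Channel B: For a circular section of diameter D = 2.27 m at depth y = 1.13 m, the central angle is θ = 2 arccos(1 − 2y/D) = 3.133 rad. Then A = (D²/8)(θ − sin θ) = 2.012 m² and P = Dθ/2 = 3.556 m. Hydraulic radius R = A/P = 2.012/3.556 = 0.5659 m. Q_B = (1/0.035)·2.012·0.5659^(2/3)·√0.0056 = 2.943 m³/s.
Q_A = 5.604 m³/s vs Q_B = 2.943 m³/s, so channel A carries more.

channel A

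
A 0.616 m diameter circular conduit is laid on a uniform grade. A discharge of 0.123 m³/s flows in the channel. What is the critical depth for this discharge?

At critical depth, Q² T / (g A³) = 1, i.e. A³/T = Q²/g = 0.123²/9.81 = 0.001542.
Trying y = 0.199 m: A³/T = 0.001003 — low.
Trying y = 0.222 m: A³/T = 0.00153 — close enough.

y_c = 0.222 m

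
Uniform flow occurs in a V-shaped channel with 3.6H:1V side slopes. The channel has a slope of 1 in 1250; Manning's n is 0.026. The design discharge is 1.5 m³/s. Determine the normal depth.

Manning's equation rearranged: A R^(2/3) = nQ / (1·√S) = 0.026 × 1.5 / (√0.0008) = 1.379.
Try y = 1.02 m: A R^(2/3) = 2.332 — too large.
Try y = 0.605 m: A R^(2/3) = 0.5793 — too small.
Try y = 0.838 m: A R^(2/3) = 1.381 — matches.

y_n = 0.838 m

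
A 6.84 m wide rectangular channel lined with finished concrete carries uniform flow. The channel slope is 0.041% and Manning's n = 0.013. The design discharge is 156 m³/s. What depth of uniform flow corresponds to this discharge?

Manning's equation rearranged: A R^(2/3) = nQ / (1·√S) = 0.013 × 156 / (√0.00041) = 100.2.
At y = 6.24 m: A R^(2/3) = 72.4 — short.
At y = 9.61 m: A R^(2/3) = 121.8 — over.
At y = 8.15 m: A R^(2/3) = 100.2 — ≈ 100.2.

y_n = 8.15 m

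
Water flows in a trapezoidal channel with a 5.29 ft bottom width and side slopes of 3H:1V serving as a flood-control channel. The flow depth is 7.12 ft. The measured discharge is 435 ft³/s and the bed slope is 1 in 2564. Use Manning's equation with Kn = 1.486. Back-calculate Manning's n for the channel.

n = 0.031

With bottom width b = 5.29 ft and side slope z = 3: A = (b + zy)y = (5.29 + 3×7.12)×7.12 = 189.7 ft²; P = b + 2y√(1+z²) = 5.29 + 2×7.12×3.162 = 50.32 ft.
Hydraulic radius R = A/P = 189.7/50.32 = 3.771 ft.
Rearranging Manning's equation: n = (1.486/Q) A R^(2/3) S^(1/2) = (1.486/435) × 189.7 × 3.771^(2/3) × √0.00039 = 0.031.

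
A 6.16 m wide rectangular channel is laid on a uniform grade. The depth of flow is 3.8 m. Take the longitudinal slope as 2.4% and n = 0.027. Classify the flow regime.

Flow area A = b·y = 6.16 × 3.8 = 23.41 m². Wetted perimeter P = b + 2y = 6.16 + 2×3.8 = 13.76 m.
Hydraulic radius R = A/P = 23.41/13.76 = 1.701 m.
V = (1/n) R^(2/3) √S = (1/0.027) × 1.701^(2/3) × √0.024 = 8.177 m/s. Hydraulic depth D_h = A/T = 23.41/6.16 = 3.8 m.
Froude number Fr = V/√(g·D_h) = 8.177/√(9.81×3.8) = 1.34, which is greater than 1, so the flow is supercritical.

supercritical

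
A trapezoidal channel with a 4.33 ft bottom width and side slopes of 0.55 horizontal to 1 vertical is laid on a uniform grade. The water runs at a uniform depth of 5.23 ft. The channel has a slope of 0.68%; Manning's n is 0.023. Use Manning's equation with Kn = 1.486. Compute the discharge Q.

With bottom width b = 4.33 ft and side slope z = 0.55: A = (b + zy)y = (4.33 + 0.55×5.23)×5.23 = 37.69 ft²; P = b + 2y√(1+z²) = 4.33 + 2×5.23×1.141 = 16.27 ft.
Hydraulic radius R = A/P = 37.69/16.27 = 2.317 ft.
Manning's equation: Q = (1.486/n) A R^(2/3) S^(1/2) = (1.486/0.023) × 37.69 × 2.317^(2/3) × 0.0068^(1/2) = 352 ft³/s.

Q = 352 ft³/s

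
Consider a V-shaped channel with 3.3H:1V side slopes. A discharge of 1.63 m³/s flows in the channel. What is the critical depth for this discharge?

At critical depth, Q² T / (g A³) = 1, i.e. A³/T = Q²/g = 1.63²/9.81 = 0.2708.
Try y = 0.449 m: A³/T = 0.09936 — too small.
Try y = 0.662 m: A³/T = 0.6923 — too large.
Try y = 0.549 m: A³/T = 0.2716 — close enough.

y_c = 0.549 m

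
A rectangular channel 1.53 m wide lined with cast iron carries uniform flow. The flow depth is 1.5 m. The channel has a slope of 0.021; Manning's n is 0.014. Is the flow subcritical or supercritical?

Flow area A = b·y = 1.53 × 1.5 = 2.295 m². Wetted perimeter P = b + 2y = 1.53 + 2×1.5 = 4.53 m.
Hydraulic radius R = A/P = 2.295/4.53 = 0.5066 m.
V = (1/n) R^(2/3) √S = (1/0.014) × 0.5066^(2/3) × √0.021 = 6.578 m/s. Hydraulic depth D_h = A/T = 2.295/1.53 = 1.5 m.
Froude number Fr = V/√(g·D_h) = 6.578/√(9.81×1.5) = 1.71, which is greater than 1, so the flow is supercritical.

supercritical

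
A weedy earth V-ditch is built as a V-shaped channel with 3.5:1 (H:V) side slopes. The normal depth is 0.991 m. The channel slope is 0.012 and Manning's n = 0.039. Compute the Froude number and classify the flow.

For a triangular section with side slope z = 3.5: A = zy² = 3.5×0.991² = 3.437 m²; P = 2y√(1+z²) = 2×0.991×3.64 = 7.215 m.
Hydraulic radius R = A/P = 3.437/7.215 = 0.4764 m.
V = (1/n) R^(2/3) √S = (1/0.039) × 0.4764^(2/3) × √0.012 = 1.713 m/s. Hydraulic depth D_h = A/T = 3.437/6.937 = 0.4955 m.
Froude number Fr = V/√(g·D_h) = 1.713/√(9.81×0.4955) = 0.777, which is less than 1, so the flow is subcritical.

subcritical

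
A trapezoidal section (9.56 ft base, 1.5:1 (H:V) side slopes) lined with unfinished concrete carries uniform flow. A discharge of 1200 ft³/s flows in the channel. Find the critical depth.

y_c = 5.82 ft

At critical depth, Q² T / (g A³) = 1, i.e. A³/T = Q²/g = 1200²/32.2 = 44720.
At y = 4.45 ft: A³/T = 16460 — too small.
At y = 7.42 ft: A³/T = 113700 — too large.
At y = 5.82 ft: A³/T = 44640 — matches.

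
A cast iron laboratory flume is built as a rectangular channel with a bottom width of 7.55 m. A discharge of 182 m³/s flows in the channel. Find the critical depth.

y_c = 3.9 m

For a rectangular channel, critical depth y_c = (q²/g)^(1/3) where q = Q/b = 182/7.55 = 24.11 m²/s.
So y_c = (24.11²/9.81)^(1/3) = 3.9 m.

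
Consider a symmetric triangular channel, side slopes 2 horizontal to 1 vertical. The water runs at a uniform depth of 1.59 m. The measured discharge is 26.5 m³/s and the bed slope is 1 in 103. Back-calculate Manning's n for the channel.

For a triangular section with side slope z = 2: A = zy² = 2×1.59² = 5.056 m²; P = 2y√(1+z²) = 2×1.59×2.236 = 7.111 m.
Hydraulic radius R = A/P = 5.056/7.111 = 0.7111 m.
Rearranging Manning's equation: n = (1/Q) A R^(2/3) S^(1/2) = (1/26.5) × 5.056 × 0.7111^(2/3) × √0.009709 = 0.015.

n = 0.015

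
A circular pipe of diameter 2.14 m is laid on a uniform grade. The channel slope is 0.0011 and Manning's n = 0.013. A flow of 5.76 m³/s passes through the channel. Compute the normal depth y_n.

Manning's equation rearranged: A R^(2/3) = nQ / (1·√S) = 0.013 × 5.76 / (√0.0011) = 2.258.
Try y = 1.95 m: A R^(2/3) = 2.538 — high.
Try y = 1.67 m: A R^(2/3) = 2.259 — ≈ 2.258.

y_n = 1.67 m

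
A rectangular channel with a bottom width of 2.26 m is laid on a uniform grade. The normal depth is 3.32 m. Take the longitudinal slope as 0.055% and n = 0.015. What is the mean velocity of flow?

V = 1.4 m/s

Flow area A = b·y = 2.26 × 3.32 = 7.503 m². Wetted perimeter P = b + 2y = 2.26 + 2×3.32 = 8.9 m.
Hydraulic radius R = A/P = 7.503/8.9 = 0.8431 m.
From Manning's equation, V = (1/n) R^(2/3) S^(1/2) = (1/0.015) × 0.8431^(2/3) × 0.00055^(1/2) = 1.4 m/s.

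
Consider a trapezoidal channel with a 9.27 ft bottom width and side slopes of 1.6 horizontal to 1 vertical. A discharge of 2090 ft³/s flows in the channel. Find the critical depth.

y_c = 7.7 ft

At critical depth, Q² T / (g A³) = 1, i.e. A³/T = Q²/g = 2090²/32.2 = 135700.
Try y = 9.26 ft: A³/T = 285200 — too large.
Try y = 6.32 ft: A³/T = 62320 — too small.
Try y = 7.7 ft: A³/T = 135500 — close enough.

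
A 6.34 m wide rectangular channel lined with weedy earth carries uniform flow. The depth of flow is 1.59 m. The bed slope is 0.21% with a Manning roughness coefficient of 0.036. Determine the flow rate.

Q = 13.3 m³/s

Flow area A = b·y = 6.34 × 1.59 = 10.08 m². Wetted perimeter P = b + 2y = 6.34 + 2×1.59 = 9.52 m.
Hydraulic radius R = A/P = 10.08/9.52 = 1.059 m.
Manning's equation: Q = (1/n) A R^(2/3) S^(1/2) = (1/0.036) × 10.08 × 1.059^(2/3) × 0.0021^(1/2) = 13.3 m³/s.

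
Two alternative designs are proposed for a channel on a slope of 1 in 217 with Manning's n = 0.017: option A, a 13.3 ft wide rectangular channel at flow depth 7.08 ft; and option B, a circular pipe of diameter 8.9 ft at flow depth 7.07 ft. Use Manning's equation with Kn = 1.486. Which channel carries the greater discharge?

channel A

Channel A: Flow area A = b·y = 13.3 × 7.08 = 94.16 ft². Wetted perimeter P = b + 2y = 13.3 + 2×7.08 = 27.46 ft. Hydraulic radius R = A/P = 94.16/27.46 = 3.429 ft. Q_A = (1.486/0.017)·94.16·3.429^(2/3)·√0.004608 = 1271 ft³/s.
Channel B: For a circular section of diameter D = 8.9 ft at depth y = 7.07 ft, the central angle is θ = 2 arccos(1 − 2y/D) = 4.401 rad. Then A = (D²/8)(θ − sin θ) = 53 ft² and P = Dθ/2 = 19.58 ft. Hydraulic radius R = A/P = 53/19.58 = 2.706 ft. Q_B = (1.486/0.017)·53·2.706^(2/3)·√0.004608 = 610.7 ft³/s.
Q_A = 1271 ft³/s vs Q_B = 610.7 ft³/s, so channel A carries more.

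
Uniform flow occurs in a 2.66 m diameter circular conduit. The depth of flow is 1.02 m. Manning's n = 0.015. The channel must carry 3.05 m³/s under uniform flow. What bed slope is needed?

S = 0.0012

For a circular section of diameter D = 2.66 m at depth y = 1.02 m, the central angle is θ = 2 arccos(1 − 2y/D) = 2.671 rad. Then A = (D²/8)(θ − sin θ) = 1.962 m² and P = Dθ/2 = 3.553 m.
Hydraulic radius R = A/P = 1.962/3.553 = 0.5521 m.
From Manning's equation, S = [nQ / (1 A R^(2/3))]² = [0.015 × 3.05 / (1 × 1.962 × 0.5521^(2/3))]² = 0.0012.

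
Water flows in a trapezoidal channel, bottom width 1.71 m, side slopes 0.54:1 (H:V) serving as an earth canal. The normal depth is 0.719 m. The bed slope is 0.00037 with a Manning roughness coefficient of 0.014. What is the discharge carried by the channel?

Q = 1.22 m³/s

With bottom width b = 1.71 m and side slope z = 0.54: A = (b + zy)y = (1.71 + 0.54×0.719)×0.719 = 1.509 m²; P = b + 2y√(1+z²) = 1.71 + 2×0.719×1.136 = 3.344 m.
Hydraulic radius R = A/P = 1.509/3.344 = 0.4511 m.
Manning's equation: Q = (1/n) A R^(2/3) S^(1/2) = (1/0.014) × 1.509 × 0.4511^(2/3) × 0.00037^(1/2) = 1.22 m³/s.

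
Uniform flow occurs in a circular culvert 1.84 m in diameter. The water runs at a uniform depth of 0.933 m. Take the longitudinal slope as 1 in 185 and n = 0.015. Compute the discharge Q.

For a circular section of diameter D = 1.84 m at depth y = 0.933 m, the central angle is θ = 2 arccos(1 − 2y/D) = 3.17 rad. Then A = (D²/8)(θ − sin θ) = 1.353 m² and P = Dθ/2 = 2.916 m.
Hydraulic radius R = A/P = 1.353/2.916 = 0.4641 m.
Manning's equation: Q = (1/n) A R^(2/3) S^(1/2) = (1/0.015) × 1.353 × 0.4641^(2/3) × 0.005405^(1/2) = 3.98 m³/s.

Q = 3.98 m³/s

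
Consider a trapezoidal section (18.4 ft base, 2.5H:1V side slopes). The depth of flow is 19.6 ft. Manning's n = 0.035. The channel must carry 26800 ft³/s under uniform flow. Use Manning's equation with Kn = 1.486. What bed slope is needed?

S = 0.00973

With bottom width b = 18.4 ft and side slope z = 2.5: A = (b + zy)y = (18.4 + 2.5×19.6)×19.6 = 1321 ft²; P = b + 2y√(1+z²) = 18.4 + 2×19.6×2.693 = 123.9 ft.
Hydraulic radius R = A/P = 1321/123.9 = 10.66 ft.
From Manning's equation, S = [nQ / (1.486 A R^(2/3))]² = [0.035 × 26800 / (1.486 × 1321 × 10.66^(2/3))]² = 0.00973.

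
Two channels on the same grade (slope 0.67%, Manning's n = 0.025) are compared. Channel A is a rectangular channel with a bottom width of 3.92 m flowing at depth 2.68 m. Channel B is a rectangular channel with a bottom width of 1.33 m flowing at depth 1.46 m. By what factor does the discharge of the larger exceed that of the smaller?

Channel A: Flow area A = b·y = 3.92 × 2.68 = 10.51 m². Wetted perimeter P = b + 2y = 3.92 + 2×2.68 = 9.28 m. Hydraulic radius R = A/P = 10.51/9.28 = 1.132 m. Q_A = (1/0.025)·10.51·1.132^(2/3)·√0.0067 = 37.36 m³/s.
Channel B: Flow area A = b·y = 1.33 × 1.46 = 1.942 m². Wetted perimeter P = b + 2y = 1.33 + 2×1.46 = 4.25 m. Hydraulic radius R = A/P = 1.942/4.25 = 0.4569 m. Q_B = (1/0.025)·1.942·0.4569^(2/3)·√0.0067 = 3.771 m³/s.
The larger discharge is 37.36 m³/s and the smaller is 3.771 m³/s; the ratio is 9.91.

9.91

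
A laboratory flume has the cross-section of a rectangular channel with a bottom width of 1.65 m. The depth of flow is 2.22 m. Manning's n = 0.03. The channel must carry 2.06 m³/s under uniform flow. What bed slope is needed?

S = 0.000561

Flow area A = b·y = 1.65 × 2.22 = 3.663 m². Wetted perimeter P = b + 2y = 1.65 + 2×2.22 = 6.09 m.
Hydraulic radius R = A/P = 3.663/6.09 = 0.6015 m.
From Manning's equation, S = [nQ / (1 A R^(2/3))]² = [0.03 × 2.06 / (1 × 3.663 × 0.6015^(2/3))]² = 0.000561.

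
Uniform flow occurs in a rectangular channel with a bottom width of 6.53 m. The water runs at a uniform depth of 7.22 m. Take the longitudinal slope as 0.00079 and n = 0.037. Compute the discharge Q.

Flow area A = b·y = 6.53 × 7.22 = 47.15 m². Wetted perimeter P = b + 2y = 6.53 + 2×7.22 = 20.97 m.
Hydraulic radius R = A/P = 47.15/20.97 = 2.248 m.
Manning's equation: Q = (1/n) A R^(2/3) S^(1/2) = (1/0.037) × 47.15 × 2.248^(2/3) × 0.00079^(1/2) = 61.5 m³/s.

Q = 61.5 m³/s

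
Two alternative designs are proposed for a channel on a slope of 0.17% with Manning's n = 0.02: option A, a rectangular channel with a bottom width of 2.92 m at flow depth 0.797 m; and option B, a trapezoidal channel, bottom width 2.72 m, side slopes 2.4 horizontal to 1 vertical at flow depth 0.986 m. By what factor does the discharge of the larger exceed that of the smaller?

2.49

Channel A: Flow area A = b·y = 2.92 × 0.797 = 2.327 m². Wetted perimeter P = b + 2y = 2.92 + 2×0.797 = 4.514 m. Hydraulic radius R = A/P = 2.327/4.514 = 0.5156 m. Q_A = (1/0.02)·2.327·0.5156^(2/3)·√0.0017 = 3.085 m³/s.
Channel B: With bottom width b = 2.72 m and side slope z = 2.4: A = (b + zy)y = (2.72 + 2.4×0.986)×0.986 = 5.015 m²; P = b + 2y√(1+z²) = 2.72 + 2×0.986×2.6 = 7.847 m. Hydraulic radius R = A/P = 5.015/7.847 = 0.6391 m. Q_B = (1/0.02)·5.015·0.6391^(2/3)·√0.0017 = 7.671 m³/s.
The larger discharge is 7.671 m³/s and the smaller is 3.085 m³/s; the ratio is 2.49.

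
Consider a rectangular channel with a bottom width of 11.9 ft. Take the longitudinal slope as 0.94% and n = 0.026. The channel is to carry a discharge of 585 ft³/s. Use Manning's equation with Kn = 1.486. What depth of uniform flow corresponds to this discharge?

y_n = 4.67 ft

Manning's equation rearranged: A R^(2/3) = nQ / (1.486·√S) = 0.026 × 585 / (1.486 × √0.0094) = 105.6.
Try y = 3.24 ft: A R^(2/3) = 63.18 — too small.
Try y = 4.67 ft: A R^(2/3) = 105.5 — close enough.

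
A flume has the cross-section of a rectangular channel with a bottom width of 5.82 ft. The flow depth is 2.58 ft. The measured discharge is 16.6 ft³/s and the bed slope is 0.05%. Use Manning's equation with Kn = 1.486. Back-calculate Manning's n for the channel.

Flow area A = b·y = 5.82 × 2.58 = 15.02 ft². Wetted perimeter P = b + 2y = 5.82 + 2×2.58 = 10.98 ft.
Hydraulic radius R = A/P = 15.02/10.98 = 1.368 ft.
Rearranging Manning's equation: n = (1.486/Q) A R^(2/3) S^(1/2) = (1.486/16.6) × 15.02 × 1.368^(2/3) × √0.0005 = 0.037.

n = 0.037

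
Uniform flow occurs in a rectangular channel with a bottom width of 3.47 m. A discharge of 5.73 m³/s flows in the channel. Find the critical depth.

For a rectangular channel, critical depth y_c = (q²/g)^(1/3) where q = Q/b = 5.73/3.47 = 1.651 m²/s.
So y_c = (1.651²/9.81)^(1/3) = 0.653 m.

y_c = 0.653 m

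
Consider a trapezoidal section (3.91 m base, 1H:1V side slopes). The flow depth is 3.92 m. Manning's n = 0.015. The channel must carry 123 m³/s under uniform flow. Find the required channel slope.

With bottom width b = 3.91 m and side slope z = 1: A = (b + zy)y = (3.91 + 1×3.92)×3.92 = 30.69 m²; P = b + 2y√(1+z²) = 3.91 + 2×3.92×1.414 = 15 m.
Hydraulic radius R = A/P = 30.69/15 = 2.047 m.
From Manning's equation, S = [nQ / (1 A R^(2/3))]² = [0.015 × 123 / (1 × 30.69 × 2.047^(2/3))]² = 0.00139.

S = 0.00139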